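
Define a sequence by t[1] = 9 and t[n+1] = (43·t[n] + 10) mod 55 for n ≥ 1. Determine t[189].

Computing terms: t[1] = 9, t[2] = 12, t[3] = 31, t[4] = 23, t[5] = 9.
Since t[5] = t[1] = 9, the sequence is periodic with period 4.
So t[189] = t[1 + ((189-1) mod 4)] = t[1] = 9.

9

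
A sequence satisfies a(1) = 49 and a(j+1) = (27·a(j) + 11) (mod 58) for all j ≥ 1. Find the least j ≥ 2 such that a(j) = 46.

16

a(1) = 49, a(2) = 0, a(3) = 11, a(4) = 18, a(5) = 33, a(6) = 32, a(7) = 5, a(8) = 30, a(9) = 9, a(10) = 22, a(11) = 25, a(12) = 48, a(13) = 31, a(14) = 36, a(15) = 55, a(16) = 46, a(17) = 35, a(18) = 28, a(19) = 13, a(20) = 14, a(21) = 41, a(22) = 16, a(23) = 37, a(24) = 24, a(25) = 21, a(26) = 56, a(27) = 15, a(28) = 10, a(29) = 49.
The sequence repeats with period 28.
The value 46 first appears (with j ≥ 2) at a(16).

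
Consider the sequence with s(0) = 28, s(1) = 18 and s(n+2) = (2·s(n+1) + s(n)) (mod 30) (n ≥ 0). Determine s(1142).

14

We have s(0) = 28, s(1) = 18, s(2) = 4, s(3) = 26, s(4) = 26, s(5) = 18, s(6) = 2, s(7) = 22, s(8) = 16, s(9) = 24, s(10) = 4, s(11) = 2, s(12) = 8, s(13) = 18, s(14) = 14, s(15) = 16, s(16) = 16, s(17) = 18, s(18) = 22, s(19) = 2, s(20) = 26, s(21) = 24, s(22) = 14, s(23) = 22, s(24) = 28, s(25) = 18.
Since (s(24), s(25)) = (s(0), s(1)) = (28, 18) (two consecutive terms determine the rest), the sequence is periodic with period 24.
So s(1142) = s(0 + ((1142-0) mod 24)) = s(14) = 14.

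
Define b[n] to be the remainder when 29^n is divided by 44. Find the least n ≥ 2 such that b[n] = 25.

b[1] = 29, b[2] = 5, b[3] = 13, b[4] = 25, b[5] = 21, b[6] = 37, b[7] = 17, b[8] = 9, b[9] = 41, b[10] = 1, b[11] = 29.
The sequence repeats with period 10.
The value 25 first appears (with n ≥ 2) at b[4].

4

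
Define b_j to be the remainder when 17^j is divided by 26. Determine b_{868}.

9

We have b_0 = 1, b_1 = 17, b_2 = 3, b_3 = 25, b_4 = 9, b_5 = 23, b_6 = 1.
The sequence repeats with period 6.
So b_{868} = b_{0 + ((868-0) mod 6)} = b_4 = 9.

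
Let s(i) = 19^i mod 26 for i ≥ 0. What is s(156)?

1

We have s(0) = 1, s(1) = 19, s(2) = 23, s(3) = 21, s(4) = 9, s(5) = 15, s(6) = 25, s(7) = 7, s(8) = 3, s(9) = 5, s(10) = 17, s(11) = 11, s(12) = 1.
Since s(12) = s(0) = 1, the sequence is periodic with period 12.
So s(156) = s(0 + ((156-0) mod 12)) = s(0) = 1.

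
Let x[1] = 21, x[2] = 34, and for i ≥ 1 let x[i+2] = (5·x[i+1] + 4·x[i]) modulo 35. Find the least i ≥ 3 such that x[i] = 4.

Listing terms: x[1] = 21, x[2] = 34, x[3] = 9, x[4] = 6, x[5] = 31, x[6] = 4, x[7] = 4, x[8] = 1, x[9] = 21, x[10] = 4, x[11] = 34, x[12] = 11, x[13] = 16, x[14] = 19, x[15] = 19, x[16] = 31, x[17] = 21, x[18] = 19, x[19] = 4, x[20] = 26, x[21] = 6, x[22] = 29, x[23] = 29, x[24] = 16, x[25] = 21, x[26] = 29, x[27] = 19, x[28] = 1, x[29] = 11, x[30] = 24, x[31] = 24, x[32] = 6, x[33] = 21, x[34] = 24, x[35] = 29, x[36] = 31, x[37] = 26, x[38] = 9, x[39] = 9, x[40] = 11, x[41] = 21, x[42] = 9, x[43] = 24, x[44] = 16, x[45] = 1, x[46] = 34, x[47] = 34, x[48] = 26, x[49] = 21, x[50] = 34.
The sequence repeats with period 48.
The value 4 first appears (with i ≥ 3) at x[6].

6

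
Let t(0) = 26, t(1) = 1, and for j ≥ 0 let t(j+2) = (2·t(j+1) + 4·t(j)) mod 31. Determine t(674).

t(0) = 26; t(1) = 1; t(2) = 13; t(3) = 30; t(4) = 19; t(5) = 3; t(6) = 20; t(7) = 21; t(8) = 29; t(9) = 18; t(10) = 28; t(11) = 4; t(12) = 27; t(13) = 8; t(14) = 0; t(15) = 1; t(16) = 2; t(17) = 8; t(18) = 24; t(19) = 18; t(20) = 8; t(21) = 26; t(22) = 22; t(23) = 24; t(24) = 12; t(25) = 27; t(26) = 9; t(27) = 2; t(28) = 9; t(29) = 26; t(30) = 26; t(31) = 1.
Since (t(30), t(31)) = (t(0), t(1)) = (26, 1) (two consecutive terms determine the rest), the sequence is periodic with period 30.
(674 - 0) mod 30 = 14, so t(674) = t(14) = 0.

0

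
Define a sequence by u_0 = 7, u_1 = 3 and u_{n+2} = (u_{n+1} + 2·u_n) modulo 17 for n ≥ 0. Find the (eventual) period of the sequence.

8

u_0 = 7, u_1 = 3, u_2 = 0, u_3 = 6, u_4 = 6, u_5 = 1, u_6 = 13, u_7 = 15, u_8 = 7, u_9 = 3.
The sequence repeats with period 8.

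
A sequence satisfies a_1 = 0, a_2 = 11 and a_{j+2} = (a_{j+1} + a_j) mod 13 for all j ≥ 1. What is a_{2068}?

3

We have a_1 = 0, a_2 = 11, a_3 = 11, a_4 = 9, a_5 = 7, a_6 = 3, a_7 = 10, a_8 = 0, a_9 = 10, a_{10} = 10, a_{11} = 7, a_{12} = 4, a_{13} = 11, a_{14} = 2, a_{15} = 0, a_{16} = 2, a_{17} = 2, a_{18} = 4, a_{19} = 6, a_{20} = 10, a_{21} = 3, a_{22} = 0, a_{23} = 3, a_{24} = 3, a_{25} = 6, a_{26} = 9, a_{27} = 2, a_{28} = 11, a_{29} = 0, a_{30} = 11.
The sequence repeats with period 28.
So a_{2068} = a_{1 + ((2068-1) mod 28)} = a_{24} = 3.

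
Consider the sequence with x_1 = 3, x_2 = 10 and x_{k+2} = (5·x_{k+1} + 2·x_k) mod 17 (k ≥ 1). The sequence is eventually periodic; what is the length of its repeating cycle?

We have x_1 = 3, x_2 = 10, x_3 = 5, x_4 = 11, x_5 = 14, x_6 = 7, x_7 = 12, x_8 = 6, x_9 = 3, x_{10} = 10.
The sequence repeats with period 8.

8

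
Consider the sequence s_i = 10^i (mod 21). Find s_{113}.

19

Listing terms: s_1 = 10; s_2 = 16; s_3 = 13; s_4 = 4; s_5 = 19; s_6 = 1; s_7 = 10.
The sequence repeats with period 6.
So s_{113} = s_{1 + ((113-1) mod 6)} = s_5 = 19.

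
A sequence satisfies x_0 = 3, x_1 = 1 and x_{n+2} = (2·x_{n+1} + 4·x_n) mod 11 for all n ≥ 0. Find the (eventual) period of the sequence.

x_0 = 3; x_1 = 1; x_2 = 3; x_3 = 10; x_4 = 10; x_5 = 5; x_6 = 6; x_7 = 10; x_8 = 0; x_9 = 7; x_{10} = 3; x_{11} = 1.
Since (x_{10}, x_{11}) = (x_0, x_1) = (3, 1) (two consecutive terms determine the rest), the sequence is periodic with period 10.

10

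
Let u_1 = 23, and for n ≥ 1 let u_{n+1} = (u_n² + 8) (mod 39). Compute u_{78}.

24

We have u_1 = 23, u_2 = 30, u_3 = 11, u_4 = 12, u_5 = 35, u_6 = 24, u_7 = 38, u_8 = 9, u_9 = 11.
Since u_9 = u_3 = 11, the sequence is eventually periodic: after a pre-period of length 2 it cycles with period 6.
For n ≥ 3, u_n depends only on (n - 3) mod 6. (78 - 3) mod 6 = 3, so u_{78} = u_6 = 24.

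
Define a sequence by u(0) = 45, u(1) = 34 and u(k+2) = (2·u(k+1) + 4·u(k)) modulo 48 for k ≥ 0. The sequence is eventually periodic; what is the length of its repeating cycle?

Computing terms: u(0) = 45,  u(1) = 34,  u(2) = 8,  u(3) = 8,  u(4) = 0,  u(5) = 32,  u(6) = 16,  u(7) = 16,  u(8) = 0,  u(9) = 16,  u(10) = 32,  u(11) = 32,  u(12) = 0,  u(13) = 32.
Since (u(12), u(13)) = (u(4), u(5)) = (0, 32) (two consecutive terms determine the rest), the sequence is eventually periodic: after a pre-period of length 4 it cycles with period 8.

8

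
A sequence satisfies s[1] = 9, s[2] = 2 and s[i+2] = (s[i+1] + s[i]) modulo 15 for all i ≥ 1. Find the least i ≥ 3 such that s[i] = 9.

5

Computing terms: s[1] = 9,  s[2] = 2,  s[3] = 11,  s[4] = 13,  s[5] = 9,  s[6] = 7,  s[7] = 1,  s[8] = 8,  s[9] = 9,  s[10] = 2.
The sequence repeats with period 8.
The value 9 first appears (with i ≥ 3) at s[5].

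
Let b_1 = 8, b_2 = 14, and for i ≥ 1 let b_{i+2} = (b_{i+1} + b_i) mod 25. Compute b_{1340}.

We have b_1 = 8; b_2 = 14; b_3 = 22; b_4 = 11; b_5 = 8; b_6 = 19; b_7 = 2; b_8 = 21; b_9 = 23; b_{10} = 19; b_{11} = 17; b_{12} = 11; b_{13} = 3; b_{14} = 14; b_{15} = 17; b_{16} = 6; b_{17} = 23; b_{18} = 4; b_{19} = 2; b_{20} = 6; b_{21} = 8; b_{22} = 14.
Since (b_{21}, b_{22}) = (b_1, b_2) = (8, 14) (two consecutive terms determine the rest), the sequence is periodic with period 20.
(1340 - 1) mod 20 = 19, so b_{1340} = b_{20} = 6.

6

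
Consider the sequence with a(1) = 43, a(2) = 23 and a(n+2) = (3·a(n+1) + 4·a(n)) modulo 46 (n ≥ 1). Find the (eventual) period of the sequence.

We have a(1) = 43,  a(2) = 23,  a(3) = 11,  a(4) = 33,  a(5) = 5,  a(6) = 9,  a(7) = 1,  a(8) = 39,  a(9) = 29,  a(10) = 13,  a(11) = 17,  a(12) = 11,  a(13) = 9,  a(14) = 25,  a(15) = 19,  a(16) = 19,  a(17) = 41,  a(18) = 15,  a(19) = 25,  a(20) = 43,  a(21) = 45,  a(22) = 31,  a(23) = 43,  a(24) = 23.
The sequence repeats with period 22.

22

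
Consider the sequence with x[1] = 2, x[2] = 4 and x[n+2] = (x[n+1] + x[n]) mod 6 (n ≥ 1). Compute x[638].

Computing terms: x[1] = 2,  x[2] = 4,  x[3] = 0,  x[4] = 4,  x[5] = 4,  x[6] = 2,  x[7] = 0,  x[8] = 2,  x[9] = 2,  x[10] = 4.
Since (x[9], x[10]) = (x[1], x[2]) = (2, 4) (two consecutive terms determine the rest), the sequence is periodic with period 8.
So x[638] = x[1 + ((638-1) mod 8)] = x[6] = 2.

2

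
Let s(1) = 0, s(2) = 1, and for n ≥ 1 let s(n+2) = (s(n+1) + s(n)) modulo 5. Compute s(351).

s(1) = 0, s(2) = 1, s(3) = 1, s(4) = 2, s(5) = 3, s(6) = 0, s(7) = 3, s(8) = 3, s(9) = 1, s(10) = 4, s(11) = 0, s(12) = 4, s(13) = 4, s(14) = 3, s(15) = 2, s(16) = 0, s(17) = 2, s(18) = 2, s(19) = 4, s(20) = 1, s(21) = 0, s(22) = 1.
Since (s(21), s(22)) = (s(1), s(2)) = (0, 1) (two consecutive terms determine the rest), the sequence is periodic with period 20.
(351 - 1) mod 20 = 10, so s(351) = s(11) = 0.

0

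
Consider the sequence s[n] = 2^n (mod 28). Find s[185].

Listing terms: s[1] = 2,  s[2] = 4,  s[3] = 8,  s[4] = 16,  s[5] = 4.
Since s[5] = s[2] = 4, the sequence is eventually periodic: after a pre-period of length 1 it cycles with period 3.
For n ≥ 2, s[n] depends only on (n - 2) mod 3. (185 - 2) mod 3 = 0, so s[185] = s[2] = 4.

4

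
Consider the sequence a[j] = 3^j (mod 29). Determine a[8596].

Computing terms: a[1] = 3,  a[2] = 9,  a[3] = 27,  a[4] = 23,  a[5] = 11,  a[6] = 4,  a[7] = 12,  a[8] = 7,  a[9] = 21,  a[10] = 5,  a[11] = 15,  a[12] = 16,  a[13] = 19,  a[14] = 28,  a[15] = 26,  a[16] = 20,  a[17] = 2,  a[18] = 6,  a[19] = 18,  a[20] = 25,  a[21] = 17,  a[22] = 22,  a[23] = 8,  a[24] = 24,  a[25] = 14,  a[26] = 13,  a[27] = 10,  a[28] = 1,  a[29] = 3.
Since a[29] = a[1] = 3, the sequence is periodic with period 28.
(8596 - 1) mod 28 = 27, so a[8596] = a[28] = 1.

1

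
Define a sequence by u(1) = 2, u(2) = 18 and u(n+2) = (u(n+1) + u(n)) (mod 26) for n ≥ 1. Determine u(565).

6

We have u(1) = 2; u(2) = 18; u(3) = 20; u(4) = 12; u(5) = 6; u(6) = 18; u(7) = 24; u(8) = 16; u(9) = 14; u(10) = 4; u(11) = 18; u(12) = 22; u(13) = 14; u(14) = 10; u(15) = 24; u(16) = 8; u(17) = 6; u(18) = 14; u(19) = 20; u(20) = 8; u(21) = 2; u(22) = 10; u(23) = 12; u(24) = 22; u(25) = 8; u(26) = 4; u(27) = 12; u(28) = 16; u(29) = 2; u(30) = 18.
Since (u(29), u(30)) = (u(1), u(2)) = (2, 18) (two consecutive terms determine the rest), the sequence is periodic with period 28.
So u(565) = u(1 + ((565-1) mod 28)) = u(5) = 6.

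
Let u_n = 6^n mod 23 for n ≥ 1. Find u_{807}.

Listing terms: u_1 = 6, u_2 = 13, u_3 = 9, u_4 = 8, u_5 = 2, u_6 = 12, u_7 = 3, u_8 = 18, u_9 = 16, u_{10} = 4, u_{11} = 1, u_{12} = 6.
Since u_{12} = u_1 = 6, the sequence is periodic with period 11.
So u_{807} = u_{1 + ((807-1) mod 11)} = u_4 = 8.

8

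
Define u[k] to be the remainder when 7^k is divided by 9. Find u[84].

u[0] = 1; u[1] = 7; u[2] = 4; u[3] = 1.
Since u[3] = u[0] = 1, the sequence is periodic with period 3.
(84 - 0) mod 3 = 0, so u[84] = u[0] = 1.

1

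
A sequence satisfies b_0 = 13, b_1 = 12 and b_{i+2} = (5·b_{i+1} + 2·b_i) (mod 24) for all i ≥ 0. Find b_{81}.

We have b_0 = 13,  b_1 = 12,  b_2 = 14,  b_3 = 22,  b_4 = 18,  b_5 = 14,  b_6 = 10,  b_7 = 6,  b_8 = 2,  b_9 = 22,  b_{10} = 18.
Since (b_9, b_{10}) = (b_3, b_4) = (22, 18) (two consecutive terms determine the rest), the sequence is eventually periodic: after a pre-period of length 3 it cycles with period 6.
For i ≥ 3, b_i depends only on (i - 3) mod 6. (81 - 3) mod 6 = 0, so b_{81} = b_3 = 22.

22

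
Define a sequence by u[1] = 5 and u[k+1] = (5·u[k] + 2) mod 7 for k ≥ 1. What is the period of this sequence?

Computing terms: u[1] = 5,  u[2] = 6,  u[3] = 4,  u[4] = 1,  u[5] = 0,  u[6] = 2,  u[7] = 5.
Since u[7] = u[1] = 5, the sequence is periodic with period 6.

6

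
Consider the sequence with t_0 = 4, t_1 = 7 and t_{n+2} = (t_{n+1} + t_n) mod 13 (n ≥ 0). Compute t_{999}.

5

Computing terms: t_0 = 4; t_1 = 7; t_2 = 11; t_3 = 5; t_4 = 3; t_5 = 8; t_6 = 11; t_7 = 6; t_8 = 4; t_9 = 10; t_{10} = 1; t_{11} = 11; t_{12} = 12; t_{13} = 10; t_{14} = 9; t_{15} = 6; t_{16} = 2; t_{17} = 8; t_{18} = 10; t_{19} = 5; t_{20} = 2; t_{21} = 7; t_{22} = 9; t_{23} = 3; t_{24} = 12; t_{25} = 2; t_{26} = 1; t_{27} = 3; t_{28} = 4; t_{29} = 7.
Since (t_{28}, t_{29}) = (t_0, t_1) = (4, 7) (two consecutive terms determine the rest), the sequence is periodic with period 28.
(999 - 0) mod 28 = 19, so t_{999} = t_{19} = 5.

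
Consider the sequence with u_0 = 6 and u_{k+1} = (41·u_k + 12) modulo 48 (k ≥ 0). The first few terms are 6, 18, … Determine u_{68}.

6

u_0 = 6; u_1 = 18; u_2 = 30; u_3 = 42; u_4 = 6.
The sequence repeats with period 4.
So u_{68} = u_{0 + ((68-0) mod 4)} = u_0 = 6.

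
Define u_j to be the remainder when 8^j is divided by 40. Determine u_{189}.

8

We have u_0 = 1,  u_1 = 8,  u_2 = 24,  u_3 = 32,  u_4 = 16,  u_5 = 8.
Since u_5 = u_1 = 8, the sequence is eventually periodic: after a pre-period of length 1 it cycles with period 4.
For j ≥ 1, u_j depends only on (j - 1) mod 4. (189 - 1) mod 4 = 0, so u_{189} = u_1 = 8.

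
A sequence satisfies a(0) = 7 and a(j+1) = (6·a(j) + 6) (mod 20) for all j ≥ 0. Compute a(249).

6

We have a(0) = 7,  a(1) = 8,  a(2) = 14,  a(3) = 10,  a(4) = 6,  a(5) = 2,  a(6) = 18,  a(7) = 14.
Since a(7) = a(2) = 14, the sequence is eventually periodic: after a pre-period of length 2 it cycles with period 5.
For j ≥ 2, a(j) depends only on (j - 2) mod 5. (249 - 2) mod 5 = 2, so a(249) = a(4) = 6.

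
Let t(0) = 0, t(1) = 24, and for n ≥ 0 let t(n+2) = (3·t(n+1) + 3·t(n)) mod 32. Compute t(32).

t(0) = 0, t(1) = 24, t(2) = 8, t(3) = 0, t(4) = 24.
The sequence repeats with period 3.
(32 - 0) mod 3 = 2, so t(32) = t(2) = 8.

8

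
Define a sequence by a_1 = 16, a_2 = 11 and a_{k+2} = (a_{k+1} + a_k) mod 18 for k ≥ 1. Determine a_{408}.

a_1 = 16, a_2 = 11, a_3 = 9, a_4 = 2, a_5 = 11, a_6 = 13, a_7 = 6, a_8 = 1, a_9 = 7, a_{10} = 8, a_{11} = 15, a_{12} = 5, a_{13} = 2, a_{14} = 7, a_{15} = 9, a_{16} = 16, a_{17} = 7, a_{18} = 5, a_{19} = 12, a_{20} = 17, a_{21} = 11, a_{22} = 10, a_{23} = 3, a_{24} = 13, a_{25} = 16, a_{26} = 11.
The sequence repeats with period 24.
So a_{408} = a_{1 + ((408-1) mod 24)} = a_{24} = 13.

13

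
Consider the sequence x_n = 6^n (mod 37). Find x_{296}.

1

We have x_1 = 6; x_2 = 36; x_3 = 31; x_4 = 1; x_5 = 6.
The sequence repeats with period 4.
(296 - 1) mod 4 = 3, so x_{296} = x_4 = 1.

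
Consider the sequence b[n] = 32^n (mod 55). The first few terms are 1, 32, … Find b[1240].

Computing terms: b[0] = 1; b[1] = 32; b[2] = 34; b[3] = 43; b[4] = 1.
Since b[4] = b[0] = 1, the sequence is periodic with period 4.
(1240 - 0) mod 4 = 0, so b[1240] = b[0] = 1.

1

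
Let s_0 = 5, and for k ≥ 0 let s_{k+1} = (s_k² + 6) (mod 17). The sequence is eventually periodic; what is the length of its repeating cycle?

Computing terms: s_0 = 5, s_1 = 14, s_2 = 15, s_3 = 10, s_4 = 4, s_5 = 5.
Since s_5 = s_0 = 5, the sequence is periodic with period 5.

5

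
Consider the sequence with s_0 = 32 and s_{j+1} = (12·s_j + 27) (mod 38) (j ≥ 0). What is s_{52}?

9

We have s_0 = 32; s_1 = 31; s_2 = 19; s_3 = 27; s_4 = 9; s_5 = 21; s_6 = 13; s_7 = 31.
Since s_7 = s_1 = 31, the sequence is eventually periodic: after a pre-period of length 1 it cycles with period 6.
For j ≥ 1, s_j depends only on (j - 1) mod 6. (52 - 1) mod 6 = 3, so s_{52} = s_4 = 9.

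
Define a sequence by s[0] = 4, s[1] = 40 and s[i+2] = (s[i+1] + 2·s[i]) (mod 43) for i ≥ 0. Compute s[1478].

3

Listing terms: s[0] = 4; s[1] = 40; s[2] = 5; s[3] = 42; s[4] = 9; s[5] = 7; s[6] = 25; s[7] = 39; s[8] = 3; s[9] = 38; s[10] = 1; s[11] = 34; s[12] = 36; s[13] = 18; s[14] = 4; s[15] = 40.
The sequence repeats with period 14.
So s[1478] = s[0 + ((1478-0) mod 14)] = s[8] = 3.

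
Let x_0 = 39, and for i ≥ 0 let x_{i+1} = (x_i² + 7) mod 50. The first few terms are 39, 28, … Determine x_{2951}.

x_0 = 39,  x_1 = 28,  x_2 = 41,  x_3 = 38,  x_4 = 1,  x_5 = 8,  x_6 = 21,  x_7 = 48,  x_8 = 11,  x_9 = 28.
Since x_9 = x_1 = 28, the sequence is eventually periodic: after a pre-period of length 1 it cycles with period 8.
For i ≥ 1, x_i depends only on (i - 1) mod 8. (2951 - 1) mod 8 = 6, so x_{2951} = x_7 = 48.

48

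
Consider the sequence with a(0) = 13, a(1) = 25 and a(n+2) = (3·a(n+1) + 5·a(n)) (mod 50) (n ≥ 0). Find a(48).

35

a(0) = 13; a(1) = 25; a(2) = 40; a(3) = 45; a(4) = 35; a(5) = 30; a(6) = 15; a(7) = 45; a(8) = 10; a(9) = 5; a(10) = 15; a(11) = 20; a(12) = 35; a(13) = 5; a(14) = 40; a(15) = 45.
Since (a(14), a(15)) = (a(2), a(3)) = (40, 45) (two consecutive terms determine the rest), the sequence is eventually periodic: after a pre-period of length 2 it cycles with period 12.
For n ≥ 2, a(n) depends only on (n - 2) mod 12. (48 - 2) mod 12 = 10, so a(48) = a(12) = 35.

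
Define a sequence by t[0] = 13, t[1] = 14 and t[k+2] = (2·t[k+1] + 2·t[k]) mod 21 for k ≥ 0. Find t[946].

We have t[0] = 13, t[1] = 14, t[2] = 12, t[3] = 10, t[4] = 2, t[5] = 3, t[6] = 10, t[7] = 5, t[8] = 9, t[9] = 7, t[10] = 11, t[11] = 15, t[12] = 10, t[13] = 8, t[14] = 15, t[15] = 4, t[16] = 17, t[17] = 0, t[18] = 13, t[19] = 5, t[20] = 15, t[21] = 19, t[22] = 5, t[23] = 6, t[24] = 1, t[25] = 14, t[26] = 9, t[27] = 4, t[28] = 5, t[29] = 18, t[30] = 4, t[31] = 2, t[32] = 12, t[33] = 7, t[34] = 17, t[35] = 6, t[36] = 4, t[37] = 20, t[38] = 6, t[39] = 10, t[40] = 11, t[41] = 0, t[42] = 1, t[43] = 2, t[44] = 6, t[45] = 16, t[46] = 2, t[47] = 15, t[48] = 13, t[49] = 14.
The sequence repeats with period 48.
So t[946] = t[0 + ((946-0) mod 48)] = t[34] = 17.

17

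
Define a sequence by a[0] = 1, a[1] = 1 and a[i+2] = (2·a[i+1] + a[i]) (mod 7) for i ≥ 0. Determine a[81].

0

We have a[0] = 1; a[1] = 1; a[2] = 3; a[3] = 0; a[4] = 3; a[5] = 6; a[6] = 1; a[7] = 1.
Since (a[6], a[7]) = (a[0], a[1]) = (1, 1) (two consecutive terms determine the rest), the sequence is periodic with period 6.
(81 - 0) mod 6 = 3, so a[81] = a[3] = 0.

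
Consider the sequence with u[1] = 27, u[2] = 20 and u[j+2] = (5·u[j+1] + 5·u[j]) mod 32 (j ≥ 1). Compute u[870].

Computing terms: u[1] = 27, u[2] = 20, u[3] = 11, u[4] = 27, u[5] = 30, u[6] = 29, u[7] = 7, u[8] = 20, u[9] = 7, u[10] = 7, u[11] = 6, u[12] = 1, u[13] = 3, u[14] = 20, u[15] = 19, u[16] = 3, u[17] = 14, u[18] = 21, u[19] = 15, u[20] = 20, u[21] = 15, u[22] = 15, u[23] = 22, u[24] = 25, u[25] = 11, u[26] = 20, u[27] = 27, u[28] = 11, u[29] = 30, u[30] = 13, u[31] = 23, u[32] = 20, u[33] = 23, u[34] = 23, u[35] = 6, u[36] = 17, u[37] = 19, u[38] = 20, u[39] = 3, u[40] = 19, u[41] = 14, u[42] = 5, u[43] = 31, u[44] = 20, u[45] = 31, u[46] = 31, u[47] = 22, u[48] = 9, u[49] = 27, u[50] = 20.
Since (u[49], u[50]) = (u[1], u[2]) = (27, 20) (two consecutive terms determine the rest), the sequence is periodic with period 48.
(870 - 1) mod 48 = 5, so u[870] = u[6] = 29.

29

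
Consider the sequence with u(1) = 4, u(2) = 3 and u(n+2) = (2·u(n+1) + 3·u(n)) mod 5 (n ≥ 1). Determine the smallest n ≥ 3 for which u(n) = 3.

3

Computing terms: u(1) = 4,  u(2) = 3,  u(3) = 3,  u(4) = 0,  u(5) = 4,  u(6) = 3.
Since (u(5), u(6)) = (u(1), u(2)) = (4, 3) (two consecutive terms determine the rest), the sequence is periodic with period 4.
The value 3 first appears (with n ≥ 3) at u(3).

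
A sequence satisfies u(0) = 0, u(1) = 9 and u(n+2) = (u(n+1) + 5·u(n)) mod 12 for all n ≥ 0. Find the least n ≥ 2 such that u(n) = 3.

We have u(0) = 0, u(1) = 9, u(2) = 9, u(3) = 6, u(4) = 3, u(5) = 9, u(6) = 0, u(7) = 9.
The sequence repeats with period 6.
The value 3 first appears (with n ≥ 2) at u(4).

4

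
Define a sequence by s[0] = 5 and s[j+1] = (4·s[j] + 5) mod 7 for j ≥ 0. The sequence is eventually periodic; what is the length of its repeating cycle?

s[0] = 5; s[1] = 4; s[2] = 0; s[3] = 5.
Since s[3] = s[0] = 5, the sequence is periodic with period 3.

3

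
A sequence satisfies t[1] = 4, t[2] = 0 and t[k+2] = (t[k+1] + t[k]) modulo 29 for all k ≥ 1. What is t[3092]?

17

Listing terms: t[1] = 4, t[2] = 0, t[3] = 4, t[4] = 4, t[5] = 8, t[6] = 12, t[7] = 20, t[8] = 3, t[9] = 23, t[10] = 26, t[11] = 20, t[12] = 17, t[13] = 8, t[14] = 25, t[15] = 4, t[16] = 0.
The sequence repeats with period 14.
So t[3092] = t[1 + ((3092-1) mod 14)] = t[12] = 17.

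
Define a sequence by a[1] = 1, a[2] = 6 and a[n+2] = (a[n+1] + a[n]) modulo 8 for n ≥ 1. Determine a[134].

6

a[1] = 1, a[2] = 6, a[3] = 7, a[4] = 5, a[5] = 4, a[6] = 1, a[7] = 5, a[8] = 6, a[9] = 3, a[10] = 1, a[11] = 4, a[12] = 5, a[13] = 1, a[14] = 6.
The sequence repeats with period 12.
(134 - 1) mod 12 = 1, so a[134] = a[2] = 6.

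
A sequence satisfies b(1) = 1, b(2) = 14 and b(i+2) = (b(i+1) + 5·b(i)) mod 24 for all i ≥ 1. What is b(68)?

14

b(1) = 1, b(2) = 14, b(3) = 19, b(4) = 17, b(5) = 16, b(6) = 5, b(7) = 13, b(8) = 14, b(9) = 7, b(10) = 5, b(11) = 16, b(12) = 17, b(13) = 1, b(14) = 14.
The sequence repeats with period 12.
(68 - 1) mod 12 = 7, so b(68) = b(8) = 14.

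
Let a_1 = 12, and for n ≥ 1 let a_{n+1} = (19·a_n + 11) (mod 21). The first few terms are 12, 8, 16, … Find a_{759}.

16

Listing terms: a_1 = 12, a_2 = 8, a_3 = 16, a_4 = 0, a_5 = 11, a_6 = 10, a_7 = 12.
The sequence repeats with period 6.
So a_{759} = a_{1 + ((759-1) mod 6)} = a_3 = 16.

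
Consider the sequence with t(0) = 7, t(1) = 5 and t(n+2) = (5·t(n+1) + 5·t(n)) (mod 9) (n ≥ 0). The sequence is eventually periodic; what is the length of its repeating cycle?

9

Computing terms: t(0) = 7,  t(1) = 5,  t(2) = 6,  t(3) = 1,  t(4) = 8,  t(5) = 0,  t(6) = 4,  t(7) = 2,  t(8) = 3,  t(9) = 7,  t(10) = 5.
Since (t(9), t(10)) = (t(0), t(1)) = (7, 5) (two consecutive terms determine the rest), the sequence is periodic with period 9.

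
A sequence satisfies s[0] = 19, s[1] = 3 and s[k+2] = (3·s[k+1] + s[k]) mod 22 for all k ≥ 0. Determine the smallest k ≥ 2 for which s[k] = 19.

We have s[0] = 19,  s[1] = 3,  s[2] = 6,  s[3] = 21,  s[4] = 3,  s[5] = 8,  s[6] = 5,  s[7] = 1,  s[8] = 8,  s[9] = 3,  s[10] = 17,  s[11] = 10,  s[12] = 3,  s[13] = 19,  s[14] = 16,  s[15] = 1,  s[16] = 19,  s[17] = 14,  s[18] = 17,  s[19] = 21,  s[20] = 14,  s[21] = 19,  s[22] = 5,  s[23] = 12,  s[24] = 19,  s[25] = 3.
The sequence repeats with period 24.
The value 19 first appears (with k ≥ 2) at s[13].

13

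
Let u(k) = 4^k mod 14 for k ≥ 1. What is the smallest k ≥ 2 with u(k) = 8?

We have u(1) = 4,  u(2) = 2,  u(3) = 8,  u(4) = 4.
The sequence repeats with period 3.
The value 8 first appears (with k ≥ 2) at u(3).

3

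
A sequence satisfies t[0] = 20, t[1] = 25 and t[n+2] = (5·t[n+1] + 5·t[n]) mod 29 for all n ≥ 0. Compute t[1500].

We have t[0] = 20, t[1] = 25, t[2] = 22, t[3] = 3, t[4] = 9, t[5] = 2, t[6] = 26, t[7] = 24, t[8] = 18, t[9] = 7, t[10] = 9, t[11] = 22, t[12] = 10, t[13] = 15, t[14] = 9, t[15] = 4, t[16] = 7, t[17] = 26, t[18] = 20, t[19] = 27, t[20] = 3, t[21] = 5, t[22] = 11, t[23] = 22, t[24] = 20, t[25] = 7, t[26] = 19, t[27] = 14, t[28] = 20, t[29] = 25.
Since (t[28], t[29]) = (t[0], t[1]) = (20, 25) (two consecutive terms determine the rest), the sequence is periodic with period 28.
So t[1500] = t[0 + ((1500-0) mod 28)] = t[16] = 7.

7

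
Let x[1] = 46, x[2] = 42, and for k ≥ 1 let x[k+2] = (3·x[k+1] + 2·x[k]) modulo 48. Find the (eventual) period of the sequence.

We have x[1] = 46, x[2] = 42, x[3] = 26, x[4] = 18, x[5] = 10, x[6] = 18, x[7] = 26, x[8] = 18.
Since (x[7], x[8]) = (x[3], x[4]) = (26, 18) (two consecutive terms determine the rest), the sequence is eventually periodic: after a pre-period of length 2 it cycles with period 4.

4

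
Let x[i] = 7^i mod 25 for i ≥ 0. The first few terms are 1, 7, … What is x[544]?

Listing terms: x[0] = 1, x[1] = 7, x[2] = 24, x[3] = 18, x[4] = 1.
The sequence repeats with period 4.
(544 - 0) mod 4 = 0, so x[544] = x[0] = 1.

1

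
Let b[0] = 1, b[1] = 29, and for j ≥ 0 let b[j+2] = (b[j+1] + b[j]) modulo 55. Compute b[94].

Listing terms: b[0] = 1,  b[1] = 29,  b[2] = 30,  b[3] = 4,  b[4] = 34,  b[5] = 38,  b[6] = 17,  b[7] = 0,  b[8] = 17,  b[9] = 17,  b[10] = 34,  b[11] = 51,  b[12] = 30,  b[13] = 26,  b[14] = 1,  b[15] = 27,  b[16] = 28,  b[17] = 0,  b[18] = 28,  b[19] = 28,  b[20] = 1,  b[21] = 29.
The sequence repeats with period 20.
(94 - 0) mod 20 = 14, so b[94] = b[14] = 1.

1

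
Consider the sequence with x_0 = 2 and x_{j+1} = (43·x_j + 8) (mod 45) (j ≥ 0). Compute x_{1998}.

20

Computing terms: x_0 = 2; x_1 = 4; x_2 = 0; x_3 = 8; x_4 = 37; x_5 = 24; x_6 = 5; x_7 = 43; x_8 = 12; x_9 = 29; x_{10} = 40; x_{11} = 18; x_{12} = 17; x_{13} = 19; x_{14} = 15; x_{15} = 23; x_{16} = 7; x_{17} = 39; x_{18} = 20; x_{19} = 13; x_{20} = 27; x_{21} = 44; x_{22} = 10; x_{23} = 33; x_{24} = 32; x_{25} = 34; x_{26} = 30; x_{27} = 38; x_{28} = 22; x_{29} = 9; x_{30} = 35; x_{31} = 28; x_{32} = 42; x_{33} = 14; x_{34} = 25; x_{35} = 3; x_{36} = 2.
The sequence repeats with period 36.
So x_{1998} = x_{0 + ((1998-0) mod 36)} = x_{18} = 20.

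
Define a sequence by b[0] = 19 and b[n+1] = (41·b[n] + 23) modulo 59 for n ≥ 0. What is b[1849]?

45

We have b[0] = 19; b[1] = 35; b[2] = 42; b[3] = 34; b[4] = 1; b[5] = 5; b[6] = 51; b[7] = 49; b[8] = 26; b[9] = 27; b[10] = 9; b[11] = 38; b[12] = 47; b[13] = 3; b[14] = 28; b[15] = 50; b[16] = 8; b[17] = 56; b[18] = 18; b[19] = 53; b[20] = 13; b[21] = 25; b[22] = 45; b[23] = 39; b[24] = 29; b[25] = 32; b[26] = 37; b[27] = 6; b[28] = 33; b[29] = 19.
Since b[29] = b[0] = 19, the sequence is periodic with period 29.
(1849 - 0) mod 29 = 22, so b[1849] = b[22] = 45.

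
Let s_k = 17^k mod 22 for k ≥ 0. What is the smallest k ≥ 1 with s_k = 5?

6

Listing terms: s_0 = 1,  s_1 = 17,  s_2 = 3,  s_3 = 7,  s_4 = 9,  s_5 = 21,  s_6 = 5,  s_7 = 19,  s_8 = 15,  s_9 = 13,  s_{10} = 1.
Since s_{10} = s_0 = 1, the sequence is periodic with period 10.
The value 5 first appears (with k ≥ 1) at s_6.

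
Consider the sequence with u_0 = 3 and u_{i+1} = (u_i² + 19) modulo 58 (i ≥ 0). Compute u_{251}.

24

We have u_0 = 3, u_1 = 28, u_2 = 49, u_3 = 42, u_4 = 43, u_5 = 12, u_6 = 47, u_7 = 24, u_8 = 15, u_9 = 12.
Since u_9 = u_5 = 12, the sequence is eventually periodic: after a pre-period of length 5 it cycles with period 4.
For i ≥ 5, u_i depends only on (i - 5) mod 4. (251 - 5) mod 4 = 2, so u_{251} = u_7 = 24.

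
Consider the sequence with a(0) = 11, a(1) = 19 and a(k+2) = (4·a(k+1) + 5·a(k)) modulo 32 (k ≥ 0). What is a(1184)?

a(0) = 11, a(1) = 19, a(2) = 3, a(3) = 11, a(4) = 27, a(5) = 3, a(6) = 19, a(7) = 27, a(8) = 11, a(9) = 19.
The sequence repeats with period 8.
So a(1184) = a(0 + ((1184-0) mod 8)) = a(0) = 11.

11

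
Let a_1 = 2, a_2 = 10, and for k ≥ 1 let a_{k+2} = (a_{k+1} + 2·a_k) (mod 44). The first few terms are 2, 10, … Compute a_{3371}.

2

We have a_1 = 2,  a_2 = 10,  a_3 = 14,  a_4 = 34,  a_5 = 18,  a_6 = 42,  a_7 = 34,  a_8 = 30,  a_9 = 10,  a_{10} = 26,  a_{11} = 2,  a_{12} = 10.
The sequence repeats with period 10.
(3371 - 1) mod 10 = 0, so a_{3371} = a_1 = 2.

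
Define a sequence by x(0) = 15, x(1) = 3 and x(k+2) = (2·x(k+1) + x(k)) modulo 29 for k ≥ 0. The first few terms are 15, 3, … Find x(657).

9

x(0) = 15; x(1) = 3; x(2) = 21; x(3) = 16; x(4) = 24; x(5) = 6; x(6) = 7; x(7) = 20; x(8) = 18; x(9) = 27; x(10) = 14; x(11) = 26; x(12) = 8; x(13) = 13; x(14) = 5; x(15) = 23; x(16) = 22; x(17) = 9; x(18) = 11; x(19) = 2; x(20) = 15; x(21) = 3.
Since (x(20), x(21)) = (x(0), x(1)) = (15, 3) (two consecutive terms determine the rest), the sequence is periodic with period 20.
(657 - 0) mod 20 = 17, so x(657) = x(17) = 9.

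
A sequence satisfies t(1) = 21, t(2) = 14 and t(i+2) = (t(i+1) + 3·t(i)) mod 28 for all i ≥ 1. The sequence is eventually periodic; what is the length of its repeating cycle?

Listing terms: t(1) = 21; t(2) = 14; t(3) = 21; t(4) = 7; t(5) = 14; t(6) = 7; t(7) = 21; t(8) = 14.
The sequence repeats with period 6.

6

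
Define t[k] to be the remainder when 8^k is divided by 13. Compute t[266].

12

Computing terms: t[0] = 1,  t[1] = 8,  t[2] = 12,  t[3] = 5,  t[4] = 1.
Since t[4] = t[0] = 1, the sequence is periodic with period 4.
So t[266] = t[0 + ((266-0) mod 4)] = t[2] = 12.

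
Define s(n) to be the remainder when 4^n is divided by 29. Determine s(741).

22

Computing terms: s(0) = 1, s(1) = 4, s(2) = 16, s(3) = 6, s(4) = 24, s(5) = 9, s(6) = 7, s(7) = 28, s(8) = 25, s(9) = 13, s(10) = 23, s(11) = 5, s(12) = 20, s(13) = 22, s(14) = 1.
Since s(14) = s(0) = 1, the sequence is periodic with period 14.
So s(741) = s(0 + ((741-0) mod 14)) = s(13) = 22.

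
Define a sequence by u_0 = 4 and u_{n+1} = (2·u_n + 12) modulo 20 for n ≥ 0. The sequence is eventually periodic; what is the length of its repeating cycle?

4

Computing terms: u_0 = 4,  u_1 = 0,  u_2 = 12,  u_3 = 16,  u_4 = 4.
Since u_4 = u_0 = 4, the sequence is periodic with period 4.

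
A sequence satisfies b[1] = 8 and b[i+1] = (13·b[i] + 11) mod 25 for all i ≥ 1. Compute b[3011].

b[1] = 8; b[2] = 15; b[3] = 6; b[4] = 14; b[5] = 18; b[6] = 20; b[7] = 21; b[8] = 9; b[9] = 3; b[10] = 0; b[11] = 11; b[12] = 4; b[13] = 13; b[14] = 5; b[15] = 1; b[16] = 24; b[17] = 23; b[18] = 10; b[19] = 16; b[20] = 19; b[21] = 8.
The sequence repeats with period 20.
(3011 - 1) mod 20 = 10, so b[3011] = b[11] = 11.

11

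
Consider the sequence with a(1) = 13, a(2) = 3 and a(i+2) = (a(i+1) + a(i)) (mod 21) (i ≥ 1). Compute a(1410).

We have a(1) = 13,  a(2) = 3,  a(3) = 16,  a(4) = 19,  a(5) = 14,  a(6) = 12,  a(7) = 5,  a(8) = 17,  a(9) = 1,  a(10) = 18,  a(11) = 19,  a(12) = 16,  a(13) = 14,  a(14) = 9,  a(15) = 2,  a(16) = 11,  a(17) = 13,  a(18) = 3.
The sequence repeats with period 16.
So a(1410) = a(1 + ((1410-1) mod 16)) = a(2) = 3.

3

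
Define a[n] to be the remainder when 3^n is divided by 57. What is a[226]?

54

We have a[1] = 3,  a[2] = 9,  a[3] = 27,  a[4] = 24,  a[5] = 15,  a[6] = 45,  a[7] = 21,  a[8] = 6,  a[9] = 18,  a[10] = 54,  a[11] = 48,  a[12] = 30,  a[13] = 33,  a[14] = 42,  a[15] = 12,  a[16] = 36,  a[17] = 51,  a[18] = 39,  a[19] = 3.
Since a[19] = a[1] = 3, the sequence is periodic with period 18.
So a[226] = a[1 + ((226-1) mod 18)] = a[10] = 54.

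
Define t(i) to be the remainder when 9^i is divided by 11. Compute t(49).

5

Computing terms: t(0) = 1, t(1) = 9, t(2) = 4, t(3) = 3, t(4) = 5, t(5) = 1.
Since t(5) = t(0) = 1, the sequence is periodic with period 5.
(49 - 0) mod 5 = 4, so t(49) = t(4) = 5.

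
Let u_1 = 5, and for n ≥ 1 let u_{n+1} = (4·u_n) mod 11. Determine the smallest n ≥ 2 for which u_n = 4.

u_1 = 5,  u_2 = 9,  u_3 = 3,  u_4 = 1,  u_5 = 4,  u_6 = 5.
Since u_6 = u_1 = 5, the sequence is periodic with period 5.
The value 4 first appears (with n ≥ 2) at u_5.

5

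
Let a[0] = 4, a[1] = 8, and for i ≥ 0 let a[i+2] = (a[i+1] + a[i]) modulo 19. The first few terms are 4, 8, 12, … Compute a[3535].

3

Listing terms: a[0] = 4,  a[1] = 8,  a[2] = 12,  a[3] = 1,  a[4] = 13,  a[5] = 14,  a[6] = 8,  a[7] = 3,  a[8] = 11,  a[9] = 14,  a[10] = 6,  a[11] = 1,  a[12] = 7,  a[13] = 8,  a[14] = 15,  a[15] = 4,  a[16] = 0,  a[17] = 4,  a[18] = 4,  a[19] = 8.
Since (a[18], a[19]) = (a[0], a[1]) = (4, 8) (two consecutive terms determine the rest), the sequence is periodic with period 18.
So a[3535] = a[0 + ((3535-0) mod 18)] = a[7] = 3.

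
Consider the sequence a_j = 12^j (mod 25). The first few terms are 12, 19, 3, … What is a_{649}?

a_1 = 12; a_2 = 19; a_3 = 3; a_4 = 11; a_5 = 7; a_6 = 9; a_7 = 8; a_8 = 21; a_9 = 2; a_{10} = 24; a_{11} = 13; a_{12} = 6; a_{13} = 22; a_{14} = 14; a_{15} = 18; a_{16} = 16; a_{17} = 17; a_{18} = 4; a_{19} = 23; a_{20} = 1; a_{21} = 12.
The sequence repeats with period 20.
(649 - 1) mod 20 = 8, so a_{649} = a_9 = 2.

2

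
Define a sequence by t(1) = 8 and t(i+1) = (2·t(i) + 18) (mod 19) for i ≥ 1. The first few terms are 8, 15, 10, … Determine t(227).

Listing terms: t(1) = 8; t(2) = 15; t(3) = 10; t(4) = 0; t(5) = 18; t(6) = 16; t(7) = 12; t(8) = 4; t(9) = 7; t(10) = 13; t(11) = 6; t(12) = 11; t(13) = 2; t(14) = 3; t(15) = 5; t(16) = 9; t(17) = 17; t(18) = 14; t(19) = 8.
The sequence repeats with period 18.
So t(227) = t(1 + ((227-1) mod 18)) = t(11) = 6.

6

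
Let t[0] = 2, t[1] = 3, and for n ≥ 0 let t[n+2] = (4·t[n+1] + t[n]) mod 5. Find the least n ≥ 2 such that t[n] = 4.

We have t[0] = 2; t[1] = 3; t[2] = 4; t[3] = 4; t[4] = 0; t[5] = 4; t[6] = 1; t[7] = 3; t[8] = 3; t[9] = 0; t[10] = 3; t[11] = 2; t[12] = 1; t[13] = 1; t[14] = 0; t[15] = 1; t[16] = 4; t[17] = 2; t[18] = 2; t[19] = 0; t[20] = 2; t[21] = 3.
The sequence repeats with period 20.
The value 4 first appears (with n ≥ 2) at t[2].

2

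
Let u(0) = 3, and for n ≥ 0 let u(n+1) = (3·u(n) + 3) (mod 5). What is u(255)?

0

We have u(0) = 3; u(1) = 2; u(2) = 4; u(3) = 0; u(4) = 3.
Since u(4) = u(0) = 3, the sequence is periodic with period 4.
So u(255) = u(0 + ((255-0) mod 4)) = u(3) = 0.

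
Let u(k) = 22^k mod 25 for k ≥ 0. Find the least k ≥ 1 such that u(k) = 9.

2

Listing terms: u(0) = 1; u(1) = 22; u(2) = 9; u(3) = 23; u(4) = 6; u(5) = 7; u(6) = 4; u(7) = 13; u(8) = 11; u(9) = 17; u(10) = 24; u(11) = 3; u(12) = 16; u(13) = 2; u(14) = 19; u(15) = 18; u(16) = 21; u(17) = 12; u(18) = 14; u(19) = 8; u(20) = 1.
Since u(20) = u(0) = 1, the sequence is periodic with period 20.
The value 9 first appears (with k ≥ 1) at u(2).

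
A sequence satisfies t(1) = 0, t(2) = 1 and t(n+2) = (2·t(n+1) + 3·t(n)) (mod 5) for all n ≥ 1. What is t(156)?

2

Computing terms: t(1) = 0; t(2) = 1; t(3) = 2; t(4) = 2; t(5) = 0; t(6) = 1.
The sequence repeats with period 4.
(156 - 1) mod 4 = 3, so t(156) = t(4) = 2.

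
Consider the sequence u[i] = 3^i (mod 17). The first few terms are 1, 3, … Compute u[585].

14

We have u[0] = 1,  u[1] = 3,  u[2] = 9,  u[3] = 10,  u[4] = 13,  u[5] = 5,  u[6] = 15,  u[7] = 11,  u[8] = 16,  u[9] = 14,  u[10] = 8,  u[11] = 7,  u[12] = 4,  u[13] = 12,  u[14] = 2,  u[15] = 6,  u[16] = 1.
The sequence repeats with period 16.
So u[585] = u[0 + ((585-0) mod 16)] = u[9] = 14.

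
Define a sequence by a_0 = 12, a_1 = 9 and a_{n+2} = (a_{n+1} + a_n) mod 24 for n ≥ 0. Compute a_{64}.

3

We have a_0 = 12; a_1 = 9; a_2 = 21; a_3 = 6; a_4 = 3; a_5 = 9; a_6 = 12; a_7 = 21; a_8 = 9; a_9 = 6; a_{10} = 15; a_{11} = 21; a_{12} = 12; a_{13} = 9.
The sequence repeats with period 12.
So a_{64} = a_{0 + ((64-0) mod 12)} = a_4 = 3.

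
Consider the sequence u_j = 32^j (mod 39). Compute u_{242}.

Listing terms: u_1 = 32; u_2 = 10; u_3 = 8; u_4 = 22; u_5 = 2; u_6 = 25; u_7 = 20; u_8 = 16; u_9 = 5; u_{10} = 4; u_{11} = 11; u_{12} = 1; u_{13} = 32.
Since u_{13} = u_1 = 32, the sequence is periodic with period 12.
So u_{242} = u_{1 + ((242-1) mod 12)} = u_2 = 10.

10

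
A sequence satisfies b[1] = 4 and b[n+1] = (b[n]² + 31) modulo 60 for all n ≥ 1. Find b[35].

32

b[1] = 4, b[2] = 47, b[3] = 20, b[4] = 11, b[5] = 32, b[6] = 35, b[7] = 56, b[8] = 47.
Since b[8] = b[2] = 47, the sequence is eventually periodic: after a pre-period of length 1 it cycles with period 6.
For n ≥ 2, b[n] depends only on (n - 2) mod 6. (35 - 2) mod 6 = 3, so b[35] = b[5] = 32.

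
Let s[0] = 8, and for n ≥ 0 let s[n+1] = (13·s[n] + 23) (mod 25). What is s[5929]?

Listing terms: s[0] = 8; s[1] = 2; s[2] = 24; s[3] = 10; s[4] = 3; s[5] = 12; s[6] = 4; s[7] = 0; s[8] = 23; s[9] = 22; s[10] = 9; s[11] = 15; s[12] = 18; s[13] = 7; s[14] = 14; s[15] = 5; s[16] = 13; s[17] = 17; s[18] = 19; s[19] = 20; s[20] = 8.
The sequence repeats with period 20.
So s[5929] = s[0 + ((5929-0) mod 20)] = s[9] = 22.

22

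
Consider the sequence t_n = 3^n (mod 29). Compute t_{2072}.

1

t_0 = 1, t_1 = 3, t_2 = 9, t_3 = 27, t_4 = 23, t_5 = 11, t_6 = 4, t_7 = 12, t_8 = 7, t_9 = 21, t_{10} = 5, t_{11} = 15, t_{12} = 16, t_{13} = 19, t_{14} = 28, t_{15} = 26, t_{16} = 20, t_{17} = 2, t_{18} = 6, t_{19} = 18, t_{20} = 25, t_{21} = 17, t_{22} = 22, t_{23} = 8, t_{24} = 24, t_{25} = 14, t_{26} = 13, t_{27} = 10, t_{28} = 1.
Since t_{28} = t_0 = 1, the sequence is periodic with period 28.
(2072 - 0) mod 28 = 0, so t_{2072} = t_0 = 1.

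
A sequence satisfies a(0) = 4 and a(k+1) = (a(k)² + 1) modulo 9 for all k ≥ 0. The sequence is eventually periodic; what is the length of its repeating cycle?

Listing terms: a(0) = 4, a(1) = 8, a(2) = 2, a(3) = 5, a(4) = 8.
Since a(4) = a(1) = 8, the sequence is eventually periodic: after a pre-period of length 1 it cycles with period 3.

3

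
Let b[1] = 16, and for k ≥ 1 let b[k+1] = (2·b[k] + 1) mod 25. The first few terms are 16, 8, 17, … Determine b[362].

Computing terms: b[1] = 16; b[2] = 8; b[3] = 17; b[4] = 10; b[5] = 21; b[6] = 18; b[7] = 12; b[8] = 0; b[9] = 1; b[10] = 3; b[11] = 7; b[12] = 15; b[13] = 6; b[14] = 13; b[15] = 2; b[16] = 5; b[17] = 11; b[18] = 23; b[19] = 22; b[20] = 20; b[21] = 16.
Since b[21] = b[1] = 16, the sequence is periodic with period 20.
(362 - 1) mod 20 = 1, so b[362] = b[2] = 8.

8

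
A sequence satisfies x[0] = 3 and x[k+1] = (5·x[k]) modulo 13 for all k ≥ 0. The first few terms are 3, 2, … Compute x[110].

We have x[0] = 3,  x[1] = 2,  x[2] = 10,  x[3] = 11,  x[4] = 3.
Since x[4] = x[0] = 3, the sequence is periodic with period 4.
(110 - 0) mod 4 = 2, so x[110] = x[2] = 10.

10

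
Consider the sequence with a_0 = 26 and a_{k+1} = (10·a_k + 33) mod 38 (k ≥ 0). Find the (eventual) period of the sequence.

Computing terms: a_0 = 26,  a_1 = 27,  a_2 = 37,  a_3 = 23,  a_4 = 35,  a_5 = 3,  a_6 = 25,  a_7 = 17,  a_8 = 13,  a_9 = 11,  a_{10} = 29,  a_{11} = 19,  a_{12} = 33,  a_{13} = 21,  a_{14} = 15,  a_{15} = 31,  a_{16} = 1,  a_{17} = 5,  a_{18} = 7,  a_{19} = 27.
Since a_{19} = a_1 = 27, the sequence is eventually periodic: after a pre-period of length 1 it cycles with period 18.

18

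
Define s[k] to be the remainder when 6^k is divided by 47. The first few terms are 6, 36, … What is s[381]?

34

Listing terms: s[1] = 6; s[2] = 36; s[3] = 28; s[4] = 27; s[5] = 21; s[6] = 32; s[7] = 4; s[8] = 24; s[9] = 3; s[10] = 18; s[11] = 14; s[12] = 37; s[13] = 34; s[14] = 16; s[15] = 2; s[16] = 12; s[17] = 25; s[18] = 9; s[19] = 7; s[20] = 42; s[21] = 17; s[22] = 8; s[23] = 1; s[24] = 6.
The sequence repeats with period 23.
(381 - 1) mod 23 = 12, so s[381] = s[13] = 34.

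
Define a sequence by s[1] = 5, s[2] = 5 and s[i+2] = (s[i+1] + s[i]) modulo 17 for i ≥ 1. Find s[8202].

11

Listing terms: s[1] = 5, s[2] = 5, s[3] = 10, s[4] = 15, s[5] = 8, s[6] = 6, s[7] = 14, s[8] = 3, s[9] = 0, s[10] = 3, s[11] = 3, s[12] = 6, s[13] = 9, s[14] = 15, s[15] = 7, s[16] = 5, s[17] = 12, s[18] = 0, s[19] = 12, s[20] = 12, s[21] = 7, s[22] = 2, s[23] = 9, s[24] = 11, s[25] = 3, s[26] = 14, s[27] = 0, s[28] = 14, s[29] = 14, s[30] = 11, s[31] = 8, s[32] = 2, s[33] = 10, s[34] = 12, s[35] = 5, s[36] = 0, s[37] = 5, s[38] = 5.
Since (s[37], s[38]) = (s[1], s[2]) = (5, 5) (two consecutive terms determine the rest), the sequence is periodic with period 36.
So s[8202] = s[1 + ((8202-1) mod 36)] = s[30] = 11.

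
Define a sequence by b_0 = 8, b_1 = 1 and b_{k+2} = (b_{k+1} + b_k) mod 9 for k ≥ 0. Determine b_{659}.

7

Computing terms: b_0 = 8, b_1 = 1, b_2 = 0, b_3 = 1, b_4 = 1, b_5 = 2, b_6 = 3, b_7 = 5, b_8 = 8, b_9 = 4, b_{10} = 3, b_{11} = 7, b_{12} = 1, b_{13} = 8, b_{14} = 0, b_{15} = 8, b_{16} = 8, b_{17} = 7, b_{18} = 6, b_{19} = 4, b_{20} = 1, b_{21} = 5, b_{22} = 6, b_{23} = 2, b_{24} = 8, b_{25} = 1.
Since (b_{24}, b_{25}) = (b_0, b_1) = (8, 1) (two consecutive terms determine the rest), the sequence is periodic with period 24.
So b_{659} = b_{0 + ((659-0) mod 24)} = b_{11} = 7.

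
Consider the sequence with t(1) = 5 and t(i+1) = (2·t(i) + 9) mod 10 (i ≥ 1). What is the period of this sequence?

Listing terms: t(1) = 5; t(2) = 9; t(3) = 7; t(4) = 3; t(5) = 5.
Since t(5) = t(1) = 5, the sequence is periodic with period 4.

4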